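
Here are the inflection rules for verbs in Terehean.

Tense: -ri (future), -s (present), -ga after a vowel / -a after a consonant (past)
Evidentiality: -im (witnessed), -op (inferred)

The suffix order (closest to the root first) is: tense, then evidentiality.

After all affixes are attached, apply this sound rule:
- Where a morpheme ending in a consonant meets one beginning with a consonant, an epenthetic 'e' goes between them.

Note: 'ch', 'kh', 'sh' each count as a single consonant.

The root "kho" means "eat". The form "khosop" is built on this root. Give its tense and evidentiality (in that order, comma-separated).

present, inferred

Segment: kho-s-op.
tense: -s → present.
evidentiality: -op → inferred.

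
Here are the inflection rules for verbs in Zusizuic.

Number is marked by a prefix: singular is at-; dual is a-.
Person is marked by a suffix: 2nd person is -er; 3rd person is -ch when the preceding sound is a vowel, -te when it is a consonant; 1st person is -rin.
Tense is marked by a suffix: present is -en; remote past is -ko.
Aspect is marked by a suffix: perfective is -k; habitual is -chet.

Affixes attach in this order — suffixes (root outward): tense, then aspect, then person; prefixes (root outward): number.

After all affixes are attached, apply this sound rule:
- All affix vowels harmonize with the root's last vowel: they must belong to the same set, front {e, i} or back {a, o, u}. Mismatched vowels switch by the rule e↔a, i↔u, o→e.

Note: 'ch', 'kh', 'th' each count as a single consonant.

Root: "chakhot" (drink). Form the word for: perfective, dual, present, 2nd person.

Attach tense present -en → chakhoten.
Attach number dual a- → achakhoten.
Attach aspect perfective -k → achakhotenk.
Attach person 2nd person -er → achakhotenker.
Apply vowel harmony: achakhotenker → achakhotankar.

achakhotankar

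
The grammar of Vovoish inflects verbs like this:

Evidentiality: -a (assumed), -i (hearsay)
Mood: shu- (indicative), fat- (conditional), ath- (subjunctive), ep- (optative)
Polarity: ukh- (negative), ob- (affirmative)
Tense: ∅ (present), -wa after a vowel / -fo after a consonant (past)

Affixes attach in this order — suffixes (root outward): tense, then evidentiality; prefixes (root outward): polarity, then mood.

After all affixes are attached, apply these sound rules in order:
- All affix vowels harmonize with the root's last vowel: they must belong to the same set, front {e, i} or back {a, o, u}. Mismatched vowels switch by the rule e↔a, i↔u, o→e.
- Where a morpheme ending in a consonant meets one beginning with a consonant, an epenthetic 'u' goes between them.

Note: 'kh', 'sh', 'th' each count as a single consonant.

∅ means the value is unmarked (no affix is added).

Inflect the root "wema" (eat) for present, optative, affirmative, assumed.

Attach polarity affirmative ob- → obwema.
tense = present: zero marking, form stays obwema.
Attach mood optative ep- → epobwema.
Attach evidentiality assumed -a → epobwemaa.
Apply vowel harmony: epobwemaa → apobwemaa.
Apply epenthesis: apobwemaa → apobuwemaa.

apobuwemaa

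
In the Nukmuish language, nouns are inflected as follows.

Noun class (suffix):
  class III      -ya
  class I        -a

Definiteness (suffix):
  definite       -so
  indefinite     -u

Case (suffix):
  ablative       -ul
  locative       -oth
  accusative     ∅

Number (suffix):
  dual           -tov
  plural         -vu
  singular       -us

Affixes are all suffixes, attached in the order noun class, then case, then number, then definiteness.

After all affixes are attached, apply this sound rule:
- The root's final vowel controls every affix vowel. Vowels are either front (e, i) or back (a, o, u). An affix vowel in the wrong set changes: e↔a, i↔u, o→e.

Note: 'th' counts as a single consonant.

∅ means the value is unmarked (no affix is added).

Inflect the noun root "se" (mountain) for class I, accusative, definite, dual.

Attach noun class class I -a → sea.
case = accusative: zero marking, form stays sea.
Attach number dual -tov → seatov.
Attach definiteness definite -so → seatovso.
Apply vowel harmony: seatovso → seetevse.

seetevse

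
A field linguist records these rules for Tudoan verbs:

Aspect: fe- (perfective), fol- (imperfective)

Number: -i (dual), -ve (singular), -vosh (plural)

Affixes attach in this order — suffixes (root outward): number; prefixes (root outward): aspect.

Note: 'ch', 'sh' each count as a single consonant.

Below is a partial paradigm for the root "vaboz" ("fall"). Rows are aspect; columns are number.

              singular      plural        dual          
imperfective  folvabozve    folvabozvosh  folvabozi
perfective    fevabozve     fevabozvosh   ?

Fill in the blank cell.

Attach number dual -i → vabozi.
Attach aspect perfective fe- → fevabozi.

fevabozi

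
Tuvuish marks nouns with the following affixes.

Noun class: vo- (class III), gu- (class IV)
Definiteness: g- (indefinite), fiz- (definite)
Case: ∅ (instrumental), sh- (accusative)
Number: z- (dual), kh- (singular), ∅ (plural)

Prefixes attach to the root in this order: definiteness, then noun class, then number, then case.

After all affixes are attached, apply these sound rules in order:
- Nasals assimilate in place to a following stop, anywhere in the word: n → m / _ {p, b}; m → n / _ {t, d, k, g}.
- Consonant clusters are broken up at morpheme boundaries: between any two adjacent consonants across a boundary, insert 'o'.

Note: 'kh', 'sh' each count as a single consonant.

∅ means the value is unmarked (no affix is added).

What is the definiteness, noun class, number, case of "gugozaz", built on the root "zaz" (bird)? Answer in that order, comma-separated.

indefinite, class IV, plural, instrumental

Segment: gu-g-zaz.
definiteness: g- → indefinite.
noun class: gu- → class IV.
number: ∅ → plural.
case: ∅ → instrumental.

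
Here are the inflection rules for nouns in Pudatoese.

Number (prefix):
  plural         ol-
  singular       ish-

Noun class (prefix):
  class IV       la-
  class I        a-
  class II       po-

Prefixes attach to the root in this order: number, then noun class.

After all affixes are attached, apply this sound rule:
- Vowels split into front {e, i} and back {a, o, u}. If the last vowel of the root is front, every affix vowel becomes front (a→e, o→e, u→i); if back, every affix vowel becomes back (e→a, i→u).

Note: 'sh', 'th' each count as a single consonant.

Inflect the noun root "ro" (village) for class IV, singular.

laushro

Attach number singular ish- → ishro.
Attach noun class class IV la- → laishro.
Apply vowel harmony: laishro → laushro.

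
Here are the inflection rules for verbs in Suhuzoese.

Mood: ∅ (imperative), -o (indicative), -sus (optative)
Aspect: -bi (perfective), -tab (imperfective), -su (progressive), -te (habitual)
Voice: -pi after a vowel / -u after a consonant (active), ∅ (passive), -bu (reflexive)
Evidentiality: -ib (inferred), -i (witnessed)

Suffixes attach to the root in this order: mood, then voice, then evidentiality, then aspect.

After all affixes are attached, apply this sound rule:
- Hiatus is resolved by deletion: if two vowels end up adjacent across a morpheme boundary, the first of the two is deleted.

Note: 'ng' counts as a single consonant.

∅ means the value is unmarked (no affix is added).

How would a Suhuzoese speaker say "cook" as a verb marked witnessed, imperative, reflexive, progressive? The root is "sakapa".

sakapabisu

mood = imperative: zero marking, form stays sakapa.
Attach voice reflexive -bu → sakapabu.
Attach evidentiality witnessed -i → sakapabui.
Attach aspect progressive -su → sakapabuisu.
Apply vowel deletion: sakapabuisu → sakapabisu.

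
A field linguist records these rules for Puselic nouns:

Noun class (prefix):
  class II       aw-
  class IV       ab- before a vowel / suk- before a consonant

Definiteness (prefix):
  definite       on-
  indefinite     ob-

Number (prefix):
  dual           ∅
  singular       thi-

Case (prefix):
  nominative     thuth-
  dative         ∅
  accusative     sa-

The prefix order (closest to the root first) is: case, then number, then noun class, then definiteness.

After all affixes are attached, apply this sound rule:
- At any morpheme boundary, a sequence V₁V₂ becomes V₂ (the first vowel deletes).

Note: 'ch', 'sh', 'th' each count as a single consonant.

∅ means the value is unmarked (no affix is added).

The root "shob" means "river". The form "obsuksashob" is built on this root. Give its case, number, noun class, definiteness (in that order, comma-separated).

Segment: ob-suk-sa-shob.
case: sa- → accusative.
number: ∅ → dual.
noun class: ab/suk- → class IV.
definiteness: ob- → indefinite.

accusative, dual, class IV, indefinite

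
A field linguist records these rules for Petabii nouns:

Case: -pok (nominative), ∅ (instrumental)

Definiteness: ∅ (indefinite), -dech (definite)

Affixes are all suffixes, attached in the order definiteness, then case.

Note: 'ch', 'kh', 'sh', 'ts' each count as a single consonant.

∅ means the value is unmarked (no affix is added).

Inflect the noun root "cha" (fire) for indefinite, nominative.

chapok

definiteness = indefinite: zero marking, form stays cha.
Attach case nominative -pok → chapok.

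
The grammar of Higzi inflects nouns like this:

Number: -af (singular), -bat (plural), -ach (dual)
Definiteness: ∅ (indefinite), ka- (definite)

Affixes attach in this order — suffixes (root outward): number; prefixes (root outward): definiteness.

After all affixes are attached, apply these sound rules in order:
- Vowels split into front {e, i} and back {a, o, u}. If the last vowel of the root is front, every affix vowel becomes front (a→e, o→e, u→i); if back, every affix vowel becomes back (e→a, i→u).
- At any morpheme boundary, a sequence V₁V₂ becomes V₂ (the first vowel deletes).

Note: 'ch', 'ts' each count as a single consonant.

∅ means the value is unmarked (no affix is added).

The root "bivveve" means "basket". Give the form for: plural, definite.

Attach number plural -bat → bivvevebat.
Attach definiteness definite ka- → kabivvevebat.
Apply vowel harmony: kabivvevebat → kebivvevebet.
Vowel deletion: no change.

kebivvevebet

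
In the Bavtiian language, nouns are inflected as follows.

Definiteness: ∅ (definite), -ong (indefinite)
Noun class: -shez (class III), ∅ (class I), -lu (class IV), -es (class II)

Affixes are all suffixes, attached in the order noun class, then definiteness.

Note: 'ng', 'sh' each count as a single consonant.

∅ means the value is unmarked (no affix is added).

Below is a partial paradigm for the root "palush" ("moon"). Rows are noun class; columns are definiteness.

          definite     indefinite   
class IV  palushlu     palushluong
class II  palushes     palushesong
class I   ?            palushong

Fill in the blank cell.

palush

noun class = class I: zero marking, form stays palush.
definiteness = definite: zero marking, form stays palush.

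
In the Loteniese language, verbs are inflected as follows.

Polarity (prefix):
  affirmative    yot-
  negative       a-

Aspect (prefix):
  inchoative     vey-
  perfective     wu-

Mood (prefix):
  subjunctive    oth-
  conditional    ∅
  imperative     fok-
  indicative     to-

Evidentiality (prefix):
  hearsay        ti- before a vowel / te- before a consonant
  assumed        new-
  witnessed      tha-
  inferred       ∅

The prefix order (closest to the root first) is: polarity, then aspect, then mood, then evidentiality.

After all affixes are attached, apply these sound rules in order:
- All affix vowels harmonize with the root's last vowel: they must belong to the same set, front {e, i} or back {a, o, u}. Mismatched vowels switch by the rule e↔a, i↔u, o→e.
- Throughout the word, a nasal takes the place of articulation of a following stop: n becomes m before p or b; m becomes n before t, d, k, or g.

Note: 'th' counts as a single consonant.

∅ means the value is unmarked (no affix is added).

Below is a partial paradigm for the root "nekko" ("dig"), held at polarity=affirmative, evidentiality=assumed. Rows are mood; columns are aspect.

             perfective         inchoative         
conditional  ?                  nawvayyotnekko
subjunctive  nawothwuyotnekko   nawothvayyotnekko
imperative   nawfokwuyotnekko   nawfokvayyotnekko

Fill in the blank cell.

Attach polarity affirmative yot- → yotnekko.
Attach aspect perfective wu- → wuyotnekko.
mood = conditional: zero marking, form stays wuyotnekko.
Attach evidentiality assumed new- → newwuyotnekko.
Apply vowel harmony: newwuyotnekko → nawwuyotnekko.
Nasal assimilation: no change.

nawwuyotnekko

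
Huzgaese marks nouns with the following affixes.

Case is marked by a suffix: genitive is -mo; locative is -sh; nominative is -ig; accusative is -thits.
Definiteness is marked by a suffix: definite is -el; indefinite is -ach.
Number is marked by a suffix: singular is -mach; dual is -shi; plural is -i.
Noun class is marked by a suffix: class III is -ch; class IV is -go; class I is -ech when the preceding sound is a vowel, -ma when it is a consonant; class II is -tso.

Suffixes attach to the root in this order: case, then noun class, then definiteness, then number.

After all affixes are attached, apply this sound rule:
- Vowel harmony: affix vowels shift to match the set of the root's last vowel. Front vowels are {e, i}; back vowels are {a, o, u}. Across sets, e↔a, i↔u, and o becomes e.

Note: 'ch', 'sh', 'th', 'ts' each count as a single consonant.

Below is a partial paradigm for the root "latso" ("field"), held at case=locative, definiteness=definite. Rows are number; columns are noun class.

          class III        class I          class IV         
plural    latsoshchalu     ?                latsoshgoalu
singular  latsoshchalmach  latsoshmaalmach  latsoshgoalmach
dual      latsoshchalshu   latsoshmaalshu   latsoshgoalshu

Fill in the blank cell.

latsoshmaalu

Attach case locative -sh → latsosh.
Attach noun class class I -ma (after consonant 'sh') → latsoshma.
Attach definiteness definite -el → latsoshmael.
Attach number plural -i → latsoshmaeli.
Apply vowel harmony: latsoshmaeli → latsoshmaalu.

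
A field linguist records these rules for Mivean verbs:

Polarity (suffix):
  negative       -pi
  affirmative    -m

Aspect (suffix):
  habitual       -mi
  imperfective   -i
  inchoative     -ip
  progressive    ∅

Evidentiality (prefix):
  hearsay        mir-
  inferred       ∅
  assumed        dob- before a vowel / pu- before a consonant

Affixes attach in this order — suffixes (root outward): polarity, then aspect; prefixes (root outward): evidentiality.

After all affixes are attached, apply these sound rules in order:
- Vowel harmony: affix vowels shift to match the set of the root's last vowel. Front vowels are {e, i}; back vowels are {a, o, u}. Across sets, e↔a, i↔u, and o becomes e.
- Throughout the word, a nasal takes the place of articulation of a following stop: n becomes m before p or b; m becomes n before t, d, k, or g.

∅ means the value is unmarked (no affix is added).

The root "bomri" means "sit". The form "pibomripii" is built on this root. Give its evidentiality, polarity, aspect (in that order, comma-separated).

assumed, negative, imperfective

Segment: pu-bomri-pi-i.
evidentiality: dob/pu- → assumed.
polarity: -pi → negative.
aspect: -i → imperfective.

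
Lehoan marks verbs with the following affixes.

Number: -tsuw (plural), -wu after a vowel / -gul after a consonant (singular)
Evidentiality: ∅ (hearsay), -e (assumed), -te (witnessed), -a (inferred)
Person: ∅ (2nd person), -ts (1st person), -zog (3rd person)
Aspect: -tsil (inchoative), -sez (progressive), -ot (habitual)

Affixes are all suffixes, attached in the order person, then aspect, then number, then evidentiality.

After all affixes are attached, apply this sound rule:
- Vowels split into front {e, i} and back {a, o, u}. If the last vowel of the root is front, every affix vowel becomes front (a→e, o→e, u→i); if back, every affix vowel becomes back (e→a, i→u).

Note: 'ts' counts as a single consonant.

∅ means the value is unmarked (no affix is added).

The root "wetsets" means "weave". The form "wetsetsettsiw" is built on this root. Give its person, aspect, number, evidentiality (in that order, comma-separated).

Segment: wetsets-ot-tsuw.
person: ∅ → 2nd person.
aspect: -ot → habitual.
number: -tsuw → plural.
evidentiality: ∅ → hearsay.

2nd person, habitual, plural, hearsay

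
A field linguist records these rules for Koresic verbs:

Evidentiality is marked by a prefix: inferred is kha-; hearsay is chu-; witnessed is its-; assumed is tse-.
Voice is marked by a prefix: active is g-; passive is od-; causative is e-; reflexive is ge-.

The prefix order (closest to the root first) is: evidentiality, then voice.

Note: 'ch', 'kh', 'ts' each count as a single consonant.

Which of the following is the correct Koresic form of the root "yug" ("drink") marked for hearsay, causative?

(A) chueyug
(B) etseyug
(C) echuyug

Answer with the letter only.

Attach evidentiality hearsay chu- → chuyug.
Attach voice causative e- → echuyug.
So the correct form is echuyug, option (C).
(B) etseyug is wrong: it uses assumed instead of hearsay for evidentiality.
(A) chueyug is wrong: it has the affixes in the wrong order.

C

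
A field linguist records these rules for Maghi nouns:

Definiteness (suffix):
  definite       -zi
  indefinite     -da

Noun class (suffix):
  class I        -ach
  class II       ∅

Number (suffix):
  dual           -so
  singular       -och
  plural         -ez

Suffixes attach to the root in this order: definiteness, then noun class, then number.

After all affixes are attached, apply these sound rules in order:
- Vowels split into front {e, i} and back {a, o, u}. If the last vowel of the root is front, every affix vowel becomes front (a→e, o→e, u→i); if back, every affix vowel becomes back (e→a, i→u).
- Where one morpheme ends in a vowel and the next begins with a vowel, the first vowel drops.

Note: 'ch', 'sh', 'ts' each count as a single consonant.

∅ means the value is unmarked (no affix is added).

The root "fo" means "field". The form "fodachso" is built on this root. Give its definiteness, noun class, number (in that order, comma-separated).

indefinite, class I, dual

Segment: fo-da-ach-so.
definiteness: -da → indefinite.
noun class: -ach → class I.
number: -so → dual.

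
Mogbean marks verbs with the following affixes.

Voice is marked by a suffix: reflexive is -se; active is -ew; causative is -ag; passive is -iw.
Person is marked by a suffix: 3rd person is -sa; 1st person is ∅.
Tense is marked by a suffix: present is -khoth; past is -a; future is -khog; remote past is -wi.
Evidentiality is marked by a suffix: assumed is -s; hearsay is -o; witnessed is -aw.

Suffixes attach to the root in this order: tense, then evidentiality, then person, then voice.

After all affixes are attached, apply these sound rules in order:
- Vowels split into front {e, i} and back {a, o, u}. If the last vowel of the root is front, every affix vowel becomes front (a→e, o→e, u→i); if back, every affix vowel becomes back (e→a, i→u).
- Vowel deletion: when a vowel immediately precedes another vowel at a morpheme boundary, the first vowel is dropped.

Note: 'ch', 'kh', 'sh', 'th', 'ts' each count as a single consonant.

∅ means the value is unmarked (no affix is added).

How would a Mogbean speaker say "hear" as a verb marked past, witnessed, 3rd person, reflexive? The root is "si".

Attach tense past -a → sia.
Attach evidentiality witnessed -aw → siaaw.
Attach person 3rd person -sa → siaawsa.
Attach voice reflexive -se → siaawsase.
Apply vowel harmony: siaawsase → sieewsese.
Apply vowel deletion: sieewsese → sewsese.

sewsese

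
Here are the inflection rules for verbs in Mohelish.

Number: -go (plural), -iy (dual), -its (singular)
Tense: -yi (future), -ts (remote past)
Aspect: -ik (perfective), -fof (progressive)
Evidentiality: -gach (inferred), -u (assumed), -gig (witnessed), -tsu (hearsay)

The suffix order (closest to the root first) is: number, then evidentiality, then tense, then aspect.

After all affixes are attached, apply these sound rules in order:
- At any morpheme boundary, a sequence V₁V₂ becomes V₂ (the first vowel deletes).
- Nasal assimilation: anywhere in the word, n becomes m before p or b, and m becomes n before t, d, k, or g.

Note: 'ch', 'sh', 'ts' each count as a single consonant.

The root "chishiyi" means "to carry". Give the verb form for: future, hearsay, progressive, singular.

chishiyitstsuyifof

Attach number singular -its → chishiyiits.
Attach evidentiality hearsay -tsu → chishiyiitstsu.
Attach tense future -yi → chishiyiitstsuyi.
Attach aspect progressive -fof → chishiyiitstsuyifof.
Apply vowel deletion: chishiyiitstsuyifof → chishiyitstsuyifof.
Nasal assimilation: no change.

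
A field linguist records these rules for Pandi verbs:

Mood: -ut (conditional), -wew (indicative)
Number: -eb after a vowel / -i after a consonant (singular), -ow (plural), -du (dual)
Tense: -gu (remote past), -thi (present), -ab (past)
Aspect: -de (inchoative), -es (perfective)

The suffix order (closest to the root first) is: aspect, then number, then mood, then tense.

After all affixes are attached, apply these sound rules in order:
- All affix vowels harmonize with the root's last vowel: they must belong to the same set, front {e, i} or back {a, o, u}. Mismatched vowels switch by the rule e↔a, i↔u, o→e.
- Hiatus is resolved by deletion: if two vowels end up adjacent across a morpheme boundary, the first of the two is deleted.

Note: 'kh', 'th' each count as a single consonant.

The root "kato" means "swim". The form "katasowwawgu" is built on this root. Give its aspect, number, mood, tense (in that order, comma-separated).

Segment: kato-es-ow-wew-gu.
aspect: -es → perfective.
number: -ow → plural.
mood: -wew → indicative.
tense: -gu → remote past.

perfective, plural, indicative, remote past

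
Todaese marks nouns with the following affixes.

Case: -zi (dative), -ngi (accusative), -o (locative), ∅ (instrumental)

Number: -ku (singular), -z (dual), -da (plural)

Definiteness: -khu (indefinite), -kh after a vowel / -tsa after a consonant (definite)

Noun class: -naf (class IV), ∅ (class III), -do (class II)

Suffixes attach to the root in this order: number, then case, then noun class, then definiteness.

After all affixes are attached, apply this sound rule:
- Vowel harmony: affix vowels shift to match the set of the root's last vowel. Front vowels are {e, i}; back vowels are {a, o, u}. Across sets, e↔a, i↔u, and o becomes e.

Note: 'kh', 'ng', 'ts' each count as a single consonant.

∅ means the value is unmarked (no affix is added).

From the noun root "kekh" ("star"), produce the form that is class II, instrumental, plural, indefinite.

Attach number plural -da → kekhda.
case = instrumental: zero marking, form stays kekhda.
Attach noun class class II -do → kekhdado.
Attach definiteness indefinite -khu → kekhdadokhu.
Apply vowel harmony: kekhdadokhu → kekhdedekhi.

kekhdedekhi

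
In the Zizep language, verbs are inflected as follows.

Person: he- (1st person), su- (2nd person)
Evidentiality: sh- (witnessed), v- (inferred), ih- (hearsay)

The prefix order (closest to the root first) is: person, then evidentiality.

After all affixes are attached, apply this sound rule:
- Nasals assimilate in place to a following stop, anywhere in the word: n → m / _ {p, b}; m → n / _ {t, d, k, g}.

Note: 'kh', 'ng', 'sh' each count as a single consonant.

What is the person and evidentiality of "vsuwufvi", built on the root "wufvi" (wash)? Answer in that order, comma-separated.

Segment: v-su-wufvi.
person: su- → 2nd person.
evidentiality: v- → inferred.

2nd person, inferred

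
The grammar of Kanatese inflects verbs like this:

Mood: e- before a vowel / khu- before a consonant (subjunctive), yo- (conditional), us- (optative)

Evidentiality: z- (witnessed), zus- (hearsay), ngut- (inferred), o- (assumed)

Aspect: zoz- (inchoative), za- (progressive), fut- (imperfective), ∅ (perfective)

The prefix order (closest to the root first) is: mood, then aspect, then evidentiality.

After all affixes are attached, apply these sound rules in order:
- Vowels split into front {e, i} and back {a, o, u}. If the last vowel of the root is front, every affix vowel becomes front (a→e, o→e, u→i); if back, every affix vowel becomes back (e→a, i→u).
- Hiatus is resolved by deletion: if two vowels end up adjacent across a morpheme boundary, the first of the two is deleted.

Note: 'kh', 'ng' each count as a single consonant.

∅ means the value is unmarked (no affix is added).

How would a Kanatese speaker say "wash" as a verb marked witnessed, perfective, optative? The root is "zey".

ziszey

Attach mood optative us- → uszey.
aspect = perfective: zero marking, form stays uszey.
Attach evidentiality witnessed z- → zuszey.
Apply vowel harmony: zuszey → ziszey.
Vowel deletion: no change.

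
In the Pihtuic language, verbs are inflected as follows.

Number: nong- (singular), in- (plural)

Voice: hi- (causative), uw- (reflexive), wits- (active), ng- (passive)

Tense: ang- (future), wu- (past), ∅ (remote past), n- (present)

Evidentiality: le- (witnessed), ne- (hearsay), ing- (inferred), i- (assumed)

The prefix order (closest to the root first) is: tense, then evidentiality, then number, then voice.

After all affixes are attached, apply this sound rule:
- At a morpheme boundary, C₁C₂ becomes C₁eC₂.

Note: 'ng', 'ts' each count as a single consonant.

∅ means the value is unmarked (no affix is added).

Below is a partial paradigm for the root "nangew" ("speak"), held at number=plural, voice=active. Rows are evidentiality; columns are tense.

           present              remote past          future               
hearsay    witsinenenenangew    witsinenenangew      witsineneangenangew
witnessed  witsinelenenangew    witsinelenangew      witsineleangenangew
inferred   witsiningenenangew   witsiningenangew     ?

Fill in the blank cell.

Attach tense future ang- → angnangew.
Attach evidentiality inferred ing- → ingangnangew.
Attach number plural in- → iningangnangew.
Attach voice active wits- → witsiningangnangew.
Apply epenthesis: witsiningangnangew → witsiningangenangew.

witsiningangenangew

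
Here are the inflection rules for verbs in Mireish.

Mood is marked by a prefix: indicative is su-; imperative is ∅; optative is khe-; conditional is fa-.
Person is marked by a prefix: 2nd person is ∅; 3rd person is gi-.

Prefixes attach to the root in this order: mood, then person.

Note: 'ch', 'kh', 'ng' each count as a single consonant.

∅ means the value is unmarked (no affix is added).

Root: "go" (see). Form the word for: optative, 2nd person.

Attach mood optative khe- → khego.
person = 2nd person: zero marking, form stays khego.

khego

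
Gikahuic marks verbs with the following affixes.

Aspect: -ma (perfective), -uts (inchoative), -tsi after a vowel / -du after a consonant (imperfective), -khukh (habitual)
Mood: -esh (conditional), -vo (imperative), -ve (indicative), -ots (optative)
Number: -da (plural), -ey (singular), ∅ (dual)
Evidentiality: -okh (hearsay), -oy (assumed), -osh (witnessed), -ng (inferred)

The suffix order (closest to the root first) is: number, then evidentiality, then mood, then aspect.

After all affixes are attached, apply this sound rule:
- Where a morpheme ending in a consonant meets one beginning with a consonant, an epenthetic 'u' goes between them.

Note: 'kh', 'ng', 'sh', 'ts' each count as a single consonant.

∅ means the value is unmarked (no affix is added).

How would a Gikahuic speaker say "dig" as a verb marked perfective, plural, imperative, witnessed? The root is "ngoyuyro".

ngoyuyrodaoshuvoma

Attach number plural -da → ngoyuyroda.
Attach evidentiality witnessed -osh → ngoyuyrodaosh.
Attach mood imperative -vo → ngoyuyrodaoshvo.
Attach aspect perfective -ma → ngoyuyrodaoshvoma.
Apply epenthesis: ngoyuyrodaoshvoma → ngoyuyrodaoshuvoma.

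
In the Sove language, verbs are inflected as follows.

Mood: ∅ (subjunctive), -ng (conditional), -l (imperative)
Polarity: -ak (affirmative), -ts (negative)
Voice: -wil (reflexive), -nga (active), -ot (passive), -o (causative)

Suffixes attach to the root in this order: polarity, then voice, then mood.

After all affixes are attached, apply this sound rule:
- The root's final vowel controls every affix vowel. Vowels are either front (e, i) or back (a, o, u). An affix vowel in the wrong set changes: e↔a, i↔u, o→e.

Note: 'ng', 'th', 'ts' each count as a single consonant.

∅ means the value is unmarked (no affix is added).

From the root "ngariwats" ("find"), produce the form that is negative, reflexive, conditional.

ngariwatstswulng

Attach polarity negative -ts → ngariwatsts.
Attach voice reflexive -wil → ngariwatstswil.
Attach mood conditional -ng → ngariwatstswilng.
Apply vowel harmony: ngariwatstswilng → ngariwatstswulng.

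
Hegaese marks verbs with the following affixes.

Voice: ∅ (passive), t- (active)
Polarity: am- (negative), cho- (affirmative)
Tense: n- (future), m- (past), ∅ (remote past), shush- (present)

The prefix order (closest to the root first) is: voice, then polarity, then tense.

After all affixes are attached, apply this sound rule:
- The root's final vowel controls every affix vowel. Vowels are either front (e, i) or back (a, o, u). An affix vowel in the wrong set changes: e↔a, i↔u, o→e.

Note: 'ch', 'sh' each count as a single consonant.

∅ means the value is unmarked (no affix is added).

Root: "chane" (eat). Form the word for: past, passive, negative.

memchane

voice = passive: zero marking, form stays chane.
Attach polarity negative am- → amchane.
Attach tense past m- → mamchane.
Apply vowel harmony: mamchane → memchane.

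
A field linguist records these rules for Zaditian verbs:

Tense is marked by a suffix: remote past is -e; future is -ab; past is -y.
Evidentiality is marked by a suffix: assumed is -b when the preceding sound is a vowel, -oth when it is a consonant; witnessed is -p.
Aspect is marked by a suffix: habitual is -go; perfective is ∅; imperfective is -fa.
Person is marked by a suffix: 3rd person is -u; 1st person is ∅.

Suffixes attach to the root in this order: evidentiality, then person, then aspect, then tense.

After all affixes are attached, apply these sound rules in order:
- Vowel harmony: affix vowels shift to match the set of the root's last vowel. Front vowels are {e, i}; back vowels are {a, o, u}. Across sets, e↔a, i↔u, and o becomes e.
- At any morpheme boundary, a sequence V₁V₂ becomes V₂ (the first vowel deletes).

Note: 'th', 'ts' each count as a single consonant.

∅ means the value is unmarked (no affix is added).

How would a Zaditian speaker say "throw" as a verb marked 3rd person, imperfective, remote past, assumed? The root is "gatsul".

Attach evidentiality assumed -oth (after consonant 'l') → gatsuloth.
Attach person 3rd person -u → gatsulothu.
Attach aspect imperfective -fa → gatsulothufa.
Attach tense remote past -e → gatsulothufae.
Apply vowel harmony: gatsulothufae → gatsulothufaa.
Apply vowel deletion: gatsulothufaa → gatsulothufa.

gatsulothufa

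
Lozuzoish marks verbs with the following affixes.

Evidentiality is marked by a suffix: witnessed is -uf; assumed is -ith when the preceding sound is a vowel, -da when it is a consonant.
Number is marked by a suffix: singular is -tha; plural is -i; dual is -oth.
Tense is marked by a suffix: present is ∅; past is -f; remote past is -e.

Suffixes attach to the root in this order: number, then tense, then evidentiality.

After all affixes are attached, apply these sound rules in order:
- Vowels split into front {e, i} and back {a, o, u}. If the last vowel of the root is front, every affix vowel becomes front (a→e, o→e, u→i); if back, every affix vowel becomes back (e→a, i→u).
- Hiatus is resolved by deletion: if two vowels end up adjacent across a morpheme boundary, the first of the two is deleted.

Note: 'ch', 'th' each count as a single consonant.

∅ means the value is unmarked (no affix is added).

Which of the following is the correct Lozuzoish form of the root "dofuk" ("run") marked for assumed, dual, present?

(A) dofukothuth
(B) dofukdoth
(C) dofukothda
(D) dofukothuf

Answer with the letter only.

Attach number dual -oth → dofukoth.
tense = present: zero marking, form stays dofukoth.
Attach evidentiality assumed -da (after consonant 'th') → dofukothda.
Vowel harmony: no change.
Vowel deletion: no change.
So the correct form is dofukothda, option (C).
(A) dofukothuth is wrong: it uses remote past instead of present for tense.
(D) dofukothuf is wrong: it uses witnessed instead of assumed for evidentiality.
(B) dofukdoth is wrong: it has the affixes in the wrong order.

C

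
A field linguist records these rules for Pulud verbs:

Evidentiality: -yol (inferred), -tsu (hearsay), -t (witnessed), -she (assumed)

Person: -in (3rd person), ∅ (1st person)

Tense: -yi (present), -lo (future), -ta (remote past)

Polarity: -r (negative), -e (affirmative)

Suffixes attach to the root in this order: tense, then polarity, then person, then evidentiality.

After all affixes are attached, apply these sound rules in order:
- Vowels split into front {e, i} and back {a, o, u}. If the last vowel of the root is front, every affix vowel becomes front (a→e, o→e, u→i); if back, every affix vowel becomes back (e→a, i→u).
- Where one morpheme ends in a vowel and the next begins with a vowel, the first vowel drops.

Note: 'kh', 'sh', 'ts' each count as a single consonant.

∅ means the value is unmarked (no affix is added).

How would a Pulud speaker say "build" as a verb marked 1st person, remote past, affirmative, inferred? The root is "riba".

Attach tense remote past -ta → ribata.
Attach polarity affirmative -e → ribatae.
person = 1st person: zero marking, form stays ribatae.
Attach evidentiality inferred -yol → ribataeyol.
Apply vowel harmony: ribataeyol → ribataayol.
Apply vowel deletion: ribataayol → ribatayol.

ribatayol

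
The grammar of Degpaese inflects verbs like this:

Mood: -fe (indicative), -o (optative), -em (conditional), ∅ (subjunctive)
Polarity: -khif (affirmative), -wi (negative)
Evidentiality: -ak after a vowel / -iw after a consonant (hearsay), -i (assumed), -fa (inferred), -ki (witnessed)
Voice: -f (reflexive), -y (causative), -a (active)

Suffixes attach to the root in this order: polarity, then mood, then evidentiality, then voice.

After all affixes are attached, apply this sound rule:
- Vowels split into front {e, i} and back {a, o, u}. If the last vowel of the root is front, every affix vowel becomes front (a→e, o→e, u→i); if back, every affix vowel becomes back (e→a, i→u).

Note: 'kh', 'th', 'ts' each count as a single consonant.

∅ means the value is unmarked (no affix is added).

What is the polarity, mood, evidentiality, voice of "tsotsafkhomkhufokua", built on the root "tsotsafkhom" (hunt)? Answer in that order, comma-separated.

Segment: tsotsafkhom-khif-o-ki-a.
polarity: -khif → affirmative.
mood: -o → optative.
evidentiality: -ki → witnessed.
voice: -a → active.

affirmative, optative, witnessed, active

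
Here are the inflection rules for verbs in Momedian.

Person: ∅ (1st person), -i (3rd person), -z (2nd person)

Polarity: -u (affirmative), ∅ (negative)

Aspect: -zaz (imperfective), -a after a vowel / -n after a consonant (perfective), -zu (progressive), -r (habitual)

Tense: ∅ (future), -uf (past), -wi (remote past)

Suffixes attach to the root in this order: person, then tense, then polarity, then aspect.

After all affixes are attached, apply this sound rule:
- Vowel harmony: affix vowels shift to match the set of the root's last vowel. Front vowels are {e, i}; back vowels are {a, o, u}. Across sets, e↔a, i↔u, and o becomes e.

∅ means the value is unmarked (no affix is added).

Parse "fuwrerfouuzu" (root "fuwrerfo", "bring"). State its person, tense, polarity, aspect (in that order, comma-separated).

Segment: fuwrerfo-i-u-zu.
person: -i → 3rd person.
tense: ∅ → future.
polarity: -u → affirmative.
aspect: -zu → progressive.

3rd person, future, affirmative, progressive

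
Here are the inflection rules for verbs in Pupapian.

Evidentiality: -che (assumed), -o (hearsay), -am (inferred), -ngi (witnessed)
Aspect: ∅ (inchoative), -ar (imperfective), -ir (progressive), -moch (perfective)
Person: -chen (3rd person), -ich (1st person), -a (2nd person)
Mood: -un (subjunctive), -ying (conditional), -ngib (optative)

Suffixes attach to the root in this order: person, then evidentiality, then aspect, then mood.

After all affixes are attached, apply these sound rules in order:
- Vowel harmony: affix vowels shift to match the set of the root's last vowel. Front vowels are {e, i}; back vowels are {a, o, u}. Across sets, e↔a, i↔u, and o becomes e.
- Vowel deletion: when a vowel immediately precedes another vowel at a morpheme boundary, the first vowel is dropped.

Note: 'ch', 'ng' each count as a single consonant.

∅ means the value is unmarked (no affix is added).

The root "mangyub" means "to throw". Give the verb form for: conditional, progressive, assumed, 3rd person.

Attach person 3rd person -chen → mangyubchen.
Attach evidentiality assumed -che → mangyubchenche.
Attach aspect progressive -ir → mangyubchencheir.
Attach mood conditional -ying → mangyubchencheirying.
Apply vowel harmony: mangyubchencheirying → mangyubchanchauryung.
Apply vowel deletion: mangyubchanchauryung → mangyubchanchuryung.

mangyubchanchuryung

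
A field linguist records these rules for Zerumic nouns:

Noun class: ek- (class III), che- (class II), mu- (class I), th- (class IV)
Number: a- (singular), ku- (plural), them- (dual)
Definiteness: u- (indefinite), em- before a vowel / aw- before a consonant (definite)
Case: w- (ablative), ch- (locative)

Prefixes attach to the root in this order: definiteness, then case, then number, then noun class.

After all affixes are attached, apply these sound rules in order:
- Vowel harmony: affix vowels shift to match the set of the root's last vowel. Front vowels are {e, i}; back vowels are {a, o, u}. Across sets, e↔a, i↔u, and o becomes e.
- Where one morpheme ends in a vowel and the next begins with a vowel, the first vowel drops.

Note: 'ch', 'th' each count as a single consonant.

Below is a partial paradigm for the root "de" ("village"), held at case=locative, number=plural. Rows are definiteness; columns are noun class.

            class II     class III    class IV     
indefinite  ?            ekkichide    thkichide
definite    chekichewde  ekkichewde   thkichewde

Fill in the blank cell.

Attach definiteness indefinite u- → ude.
Attach case locative ch- → chude.
Attach number plural ku- → kuchude.
Attach noun class class II che- → chekuchude.
Apply vowel harmony: chekuchude → chekichide.
Vowel deletion: no change.

chekichide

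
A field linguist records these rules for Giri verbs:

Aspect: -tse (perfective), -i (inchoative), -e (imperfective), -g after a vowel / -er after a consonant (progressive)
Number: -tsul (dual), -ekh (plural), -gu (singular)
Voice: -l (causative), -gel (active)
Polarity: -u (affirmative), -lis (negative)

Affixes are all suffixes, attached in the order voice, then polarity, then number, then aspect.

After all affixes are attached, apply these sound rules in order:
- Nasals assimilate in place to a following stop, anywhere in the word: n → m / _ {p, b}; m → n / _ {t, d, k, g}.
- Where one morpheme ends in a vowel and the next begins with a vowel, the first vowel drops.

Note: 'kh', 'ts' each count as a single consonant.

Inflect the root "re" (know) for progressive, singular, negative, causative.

Attach voice causative -l → rel.
Attach polarity negative -lis → rellis.
Attach number singular -gu → rellisgu.
Attach aspect progressive -g (after vowel 'u') → rellisgug.
Nasal assimilation: no change.
Vowel deletion: no change.

rellisgug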